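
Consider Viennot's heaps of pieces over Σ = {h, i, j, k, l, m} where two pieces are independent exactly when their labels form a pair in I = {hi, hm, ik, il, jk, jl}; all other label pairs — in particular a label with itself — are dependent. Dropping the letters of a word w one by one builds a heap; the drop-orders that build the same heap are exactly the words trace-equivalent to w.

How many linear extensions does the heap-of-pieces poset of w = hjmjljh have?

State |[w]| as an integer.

#0=h has no predecessor
#1=j depends on [0:h]
#2=m depends on [1:j]
#3=j depends on [2:m]
#4=l depends on [2:m]
#5=j depends on [3:j]
#6=h depends on [4:l, 5:j]
sources: [0:h]
N(rest) = Σ N(rest − s) over sources s of rest; N(one piece) = 1:
  size 1 → [6]=1
  size 2 → [4,6]=1  [5,6]=1
  size 3 → [3,5,6]=1  [4,5,6]=2
  size 4 → [3,4,5,6]=3
  size 5 → [2,3,4,5,6]=3
  first=0(h) contributes 3

3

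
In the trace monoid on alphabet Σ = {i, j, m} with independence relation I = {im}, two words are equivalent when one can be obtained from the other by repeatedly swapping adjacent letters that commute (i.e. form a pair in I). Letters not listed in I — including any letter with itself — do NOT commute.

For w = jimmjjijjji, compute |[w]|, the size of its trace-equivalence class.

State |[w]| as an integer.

3

0(j) covers ∅
1(i) covers 0:j
2(m) covers 0:j
3(m) covers 2:m
4(j) covers 1:i, 3:m
5(j) covers 4:j
6(i) covers 5:j
7(j) covers 6:i
8(j) covers 7:j
9(j) covers 8:j
10(i) covers 9:j
floor of heap: 0:j
completions by unplaced set U, small U first (add the entries for U minus each lowest piece of U):
  |U|=1: {10}:1
  |U|=2: {9,10}:1
  |U|=3: {8,9,10}:1
  |U|=4: {7,8,9,10}:1
  |U|=5: {6,7,8,9,10}:1
  |U|=6: {5,6,7,8,9,10}:1
  |U|=7: {4,5,6,7,8,9,10}:1
  |U|=8: {1,4,5,6,7,8,9,10}:1  {3,4,5,6,7,8,9,10}:1
  |U|=9: {1,3,4,5,6,7,8,9,10}:2  {2,3,4,5,6,7,8,9,10}:1
  start at 0(j): 3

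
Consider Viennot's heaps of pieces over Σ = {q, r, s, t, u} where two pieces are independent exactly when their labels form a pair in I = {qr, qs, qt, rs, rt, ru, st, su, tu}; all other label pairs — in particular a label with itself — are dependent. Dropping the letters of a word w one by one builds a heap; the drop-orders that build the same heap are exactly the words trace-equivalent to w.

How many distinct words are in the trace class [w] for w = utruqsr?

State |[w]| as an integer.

420

piece 0:u — minimal
piece 1:t — minimal
piece 2:r — minimal
piece 3:u rests on {0:u}
piece 4:q rests on {3:u}
piece 5:s — minimal
piece 6:r rests on {2:r}
minimal pieces: {0:u, 1:t, 2:r, 5:s}
ways to finish when only these pieces remain (= sum over removing one remaining piece with nothing left below it):
  1 left: {1}→1  {4}→1  {5}→1  {6}→1
  2 left: {1,4}→2  {1,5}→2  {1,6}→2  {2,6}→1  {3,4}→1  {4,5}→2  {4,6}→2  {5,6}→2
  3 left: {0,3,4}→1  {1,2,6}→3  {1,3,4}→3  {1,4,5}→6  {1,4,6}→6  {1,5,6}→6  {2,4,6}→3  {2,5,6}→3  {3,4,5}→3  {3,4,6}→3  {4,5,6}→6
  4 left: {0,1,3,4}→4  {0,3,4,5}→4  {0,3,4,6}→4  {1,2,4,6}→12  {1,2,5,6}→12  {1,3,4,5}→12  {1,3,4,6}→12  {1,4,5,6}→24  {2,3,4,6}→6  {2,4,5,6}→12  {3,4,5,6}→12
  5 left: {0,1,3,4,5}→20  {0,1,3,4,6}→20  {0,2,3,4,6}→10  {0,3,4,5,6}→20  {1,2,3,4,6}→30  {1,2,4,5,6}→60  {1,3,4,5,6}→60  {2,3,4,5,6}→30
  placing 0:u first → 180 extensions
  placing 1:t first → 60 extensions
  placing 2:r first → 120 extensions
  placing 5:s first → 60 extensions
total linear extensions = 420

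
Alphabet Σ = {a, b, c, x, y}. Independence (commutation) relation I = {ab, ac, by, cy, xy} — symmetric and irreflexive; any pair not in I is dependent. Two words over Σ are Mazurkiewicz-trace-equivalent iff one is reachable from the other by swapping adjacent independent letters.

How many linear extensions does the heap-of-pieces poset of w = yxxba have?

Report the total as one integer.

7

0(y) covers ∅
1(x) covers ∅
2(x) covers 1:x
3(b) covers 2:x
4(a) covers 0:y, 2:x
floor of heap: 0:y, 1:x
completions by unplaced set U, small U first (add the entries for U minus each lowest piece of U):
  |U|=1: {3}:1  {4}:1
  |U|=2: {0,4}:1  {3,4}:2
  |U|=3: {0,3,4}:3  {2,3,4}:2
  start at 0(y): 2
  start at 1(x): 5
sum over floor = 7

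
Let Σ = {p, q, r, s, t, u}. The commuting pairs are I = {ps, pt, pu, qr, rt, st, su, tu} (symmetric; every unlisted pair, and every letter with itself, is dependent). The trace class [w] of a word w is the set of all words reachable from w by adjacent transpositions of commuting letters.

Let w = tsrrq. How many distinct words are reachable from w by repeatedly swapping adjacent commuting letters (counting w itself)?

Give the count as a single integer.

#0=t has no predecessor
#1=s has no predecessor
#2=r depends on [1:s]
#3=r depends on [2:r]
#4=q depends on [0:t, 1:s]
sources: [0:t, 1:s]
N(rest) = Σ N(rest − s) over sources s of rest; N(one piece) = 1:
  size 1 → [3]=1  [4]=1
  size 2 → [0,4]=1  [2,3]=1  [3,4]=2
  size 3 → [0,3,4]=3  [2,3,4]=3
  first=0(t) contributes 3
  first=1(s) contributes 6
|[w]| = 9

9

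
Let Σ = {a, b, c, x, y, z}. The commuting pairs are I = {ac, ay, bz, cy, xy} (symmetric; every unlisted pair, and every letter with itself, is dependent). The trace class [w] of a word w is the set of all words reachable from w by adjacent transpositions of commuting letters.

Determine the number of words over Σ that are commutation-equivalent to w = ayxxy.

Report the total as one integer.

10

drop 0:a onto floor
drop 1:y onto floor
drop 2:x onto {0:a}
drop 3:x onto {2:x}
drop 4:y onto {1:y}
ground layer = {0:a, 1:y}
drop-orders for the pieces not yet dropped (sum over which currently-grounded one goes next):
  1 to go: {3} 1  {4} 1
  2 to go: {1,4} 1  {2,3} 1  {3,4} 2
  3 to go: {0,2,3} 1  {1,3,4} 3  {2,3,4} 3
  if 0:a drops first: 6 orders
  if 1:y drops first: 4 orders
heap linearizations: 10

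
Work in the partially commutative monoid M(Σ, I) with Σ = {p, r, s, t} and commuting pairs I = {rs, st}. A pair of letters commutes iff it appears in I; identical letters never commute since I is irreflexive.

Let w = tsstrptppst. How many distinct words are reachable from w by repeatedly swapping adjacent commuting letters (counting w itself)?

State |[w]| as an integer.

20

drop 0:t onto floor
drop 1:s onto floor
drop 2:s onto {1:s}
drop 3:t onto {0:t}
drop 4:r onto {3:t}
drop 5:p onto {2:s, 4:r}
drop 6:t onto {5:p}
drop 7:p onto {6:t}
drop 8:p onto {7:p}
drop 9:s onto {8:p}
drop 10:t onto {8:p}
ground layer = {0:t, 1:s}
drop-orders for the pieces not yet dropped (sum over which currently-grounded one goes next):
  1 to go: {9} 1  {10} 1
  2 to go: {9,10} 2
  3 to go: {8,9,10} 2
  4 to go: {7,8,9,10} 2
  5 to go: {6,7,8,9,10} 2
  6 to go: {5,6,7,8,9,10} 2
  7 to go: {2,5,6,7,8,9,10} 2  {4,5,6,7,8,9,10} 2
  8 to go: {1,2,5,6,7,8,9,10} 2  {2,4,5,6,7,8,9,10} 4  {3,4,5,6,7,8,9,10} 2
  9 to go: {0,3,4,5,6,7,8,9,10} 2  {1,2,4,5,6,7,8,9,10} 6  {2,3,4,5,6,7,8,9,10} 6
  if 0:t drops first: 12 orders
  if 1:s drops first: 8 orders
heap linearizations: 20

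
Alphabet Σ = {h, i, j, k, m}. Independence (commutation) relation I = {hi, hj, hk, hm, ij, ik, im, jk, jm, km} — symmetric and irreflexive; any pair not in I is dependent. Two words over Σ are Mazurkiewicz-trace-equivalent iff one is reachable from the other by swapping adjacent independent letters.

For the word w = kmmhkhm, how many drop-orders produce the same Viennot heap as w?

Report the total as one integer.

#0=k has no predecessor
#1=m has no predecessor
#2=m depends on [1:m]
#3=h has no predecessor
#4=k depends on [0:k]
#5=h depends on [3:h]
#6=m depends on [2:m]
sources: [0:k, 1:m, 3:h]
N(rest) = Σ N(rest − s) over sources s of rest; N(one piece) = 1:
  size 1 → [4]=1  [5]=1  [6]=1
  size 2 → [0,4]=1  [2,6]=1  [3,5]=1  [4,5]=2  [4,6]=2  [5,6]=2
  size 3 → [0,4,5]=3  [0,4,6]=3  [1,2,6]=1  [2,4,6]=3  [2,5,6]=3  [3,4,5]=3  [3,5,6]=3  [4,5,6]=6
  size 4 → [0,2,4,6]=6  [0,3,4,5]=6  [0,4,5,6]=12  [1,2,4,6]=4  [1,2,5,6]=4  [2,3,5,6]=6  [2,4,5,6]=12  [3,4,5,6]=12
  size 5 → [0,1,2,4,6]=10  [0,2,4,5,6]=30  [0,3,4,5,6]=30  [1,2,3,5,6]=10  [1,2,4,5,6]=20  [2,3,4,5,6]=30
  first=0(k) contributes 60
  first=1(m) contributes 90
  first=3(h) contributes 60
|[w]| = 210

210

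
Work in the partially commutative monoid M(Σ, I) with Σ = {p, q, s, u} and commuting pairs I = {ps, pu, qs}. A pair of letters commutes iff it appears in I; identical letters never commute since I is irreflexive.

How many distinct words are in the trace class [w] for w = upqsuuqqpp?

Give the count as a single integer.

5

0(u) covers ∅
1(p) covers ∅
2(q) covers 0:u, 1:p
3(s) covers 0:u
4(u) covers 2:q, 3:s
5(u) covers 4:u
6(q) covers 5:u
7(q) covers 6:q
8(p) covers 7:q
9(p) covers 8:p
floor of heap: 0:u, 1:p
completions by unplaced set U, small U first (add the entries for U minus each lowest piece of U):
  |U|=1: {9}:1
  |U|=2: {8,9}:1
  |U|=3: {7,8,9}:1
  |U|=4: {6,7,8,9}:1
  |U|=5: {5,6,7,8,9}:1
  |U|=6: {4,5,6,7,8,9}:1
  |U|=7: {2,4,5,6,7,8,9}:1  {3,4,5,6,7,8,9}:1
  |U|=8: {1,2,4,5,6,7,8,9}:1  {2,3,4,5,6,7,8,9}:2
  start at 0(u): 3
  start at 1(p): 2
sum over floor = 5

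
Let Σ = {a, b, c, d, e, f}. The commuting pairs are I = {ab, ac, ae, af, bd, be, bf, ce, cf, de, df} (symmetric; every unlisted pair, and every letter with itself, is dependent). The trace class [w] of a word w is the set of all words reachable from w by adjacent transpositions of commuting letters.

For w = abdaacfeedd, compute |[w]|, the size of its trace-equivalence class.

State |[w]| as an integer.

1980

piece 0:a — minimal
piece 1:b — minimal
piece 2:d rests on {0:a}
piece 3:a rests on {2:d}
piece 4:a rests on {3:a}
piece 5:c rests on {1:b, 2:d}
piece 6:f — minimal
piece 7:e rests on {6:f}
piece 8:e rests on {7:e}
piece 9:d rests on {4:a, 5:c}
piece 10:d rests on {9:d}
minimal pieces: {0:a, 1:b, 6:f}
ways to finish when only these pieces remain (= sum over removing one remaining piece with nothing left below it):
  1 left: {8}→1  {10}→1
  2 left: {7,8}→1  {8,10}→2  {9,10}→1
  3 left: {4,9,10}→1  {5,9,10}→1  {6,7,8}→1  {7,8,10}→3  {8,9,10}→3
  4 left: {1,5,9,10}→1  {3,4,9,10}→1  {4,5,9,10}→2  {4,8,9,10}→4  {5,8,9,10}→4  {6,7,8,10}→4  {7,8,9,10}→6
  5 left: {1,4,5,9,10}→3  {1,5,8,9,10}→5  {3,4,5,9,10}→3  {3,4,8,9,10}→5  {4,5,8,9,10}→10  {4,7,8,9,10}→10  {5,7,8,9,10}→10  {6,7,8,9,10}→10
  6 left: {1,3,4,5,9,10}→6  {1,4,5,8,9,10}→18  {1,5,7,8,9,10}→15  {2,3,4,5,9,10}→3  {3,4,5,8,9,10}→18  {3,4,7,8,9,10}→15  {4,5,7,8,9,10}→30  {4,6,7,8,9,10}→20  {5,6,7,8,9,10}→20
  7 left: {0,2,3,4,5,9,10}→3  {1,2,3,4,5,9,10}→9  {1,3,4,5,8,9,10}→42  {1,4,5,7,8,9,10}→63  {1,5,6,7,8,9,10}→35  {2,3,4,5,8,9,10}→21  {3,4,5,7,8,9,10}→63  {3,4,6,7,8,9,10}→35  {4,5,6,7,8,9,10}→70
  8 left: {0,1,2,3,4,5,9,10}→12  {0,2,3,4,5,8,9,10}→24  {1,2,3,4,5,8,9,10}→72  {1,3,4,5,7,8,9,10}→168  {1,4,5,6,7,8,9,10}→168  {2,3,4,5,7,8,9,10}→84  {3,4,5,6,7,8,9,10}→168
  9 left: {0,1,2,3,4,5,8,9,10}→108  {0,2,3,4,5,7,8,9,10}→108  {1,2,3,4,5,7,8,9,10}→324  {1,3,4,5,6,7,8,9,10}→504  {2,3,4,5,6,7,8,9,10}→252
  placing 0:a first → 1080 extensions
  placing 1:b first → 360 extensions
  placing 6:f first → 540 extensions
total linear extensions = 1980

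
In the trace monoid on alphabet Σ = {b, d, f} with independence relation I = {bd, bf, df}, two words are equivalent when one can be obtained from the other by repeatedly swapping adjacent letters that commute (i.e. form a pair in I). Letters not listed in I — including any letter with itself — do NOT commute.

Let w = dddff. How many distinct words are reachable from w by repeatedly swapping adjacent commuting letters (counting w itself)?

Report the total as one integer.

#0=d has no predecessor
#1=d depends on [0:d]
#2=d depends on [1:d]
#3=f has no predecessor
#4=f depends on [3:f]
sources: [0:d, 3:f]
N(rest) = Σ N(rest − s) over sources s of rest; N(one piece) = 1:
  size 1 → [2]=1  [4]=1
  size 2 → [1,2]=1  [2,4]=2  [3,4]=1
  size 3 → [0,1,2]=1  [1,2,4]=3  [2,3,4]=3
  first=0(d) contributes 6
  first=3(f) contributes 4
|[w]| = 10

10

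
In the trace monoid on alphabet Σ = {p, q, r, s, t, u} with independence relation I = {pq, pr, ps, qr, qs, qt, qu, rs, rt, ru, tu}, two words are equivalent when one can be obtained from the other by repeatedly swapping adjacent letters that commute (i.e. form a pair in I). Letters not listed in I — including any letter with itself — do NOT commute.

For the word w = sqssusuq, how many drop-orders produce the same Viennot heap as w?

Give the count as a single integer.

piece 0:s — minimal
piece 1:q — minimal
piece 2:s rests on {0:s}
piece 3:s rests on {2:s}
piece 4:u rests on {3:s}
piece 5:s rests on {4:u}
piece 6:u rests on {5:s}
piece 7:q rests on {1:q}
minimal pieces: {0:s, 1:q}
ways to finish when only these pieces remain (= sum over removing one remaining piece with nothing left below it):
  1 left: {6}→1  {7}→1
  2 left: {1,7}→1  {5,6}→1  {6,7}→2
  3 left: {1,6,7}→3  {4,5,6}→1  {5,6,7}→3
  4 left: {1,5,6,7}→6  {3,4,5,6}→1  {4,5,6,7}→4
  5 left: {1,4,5,6,7}→10  {2,3,4,5,6}→1  {3,4,5,6,7}→5
  6 left: {0,2,3,4,5,6}→1  {1,3,4,5,6,7}→15  {2,3,4,5,6,7}→6
  placing 0:s first → 21 extensions
  placing 1:q first → 7 extensions
total linear extensions = 28

28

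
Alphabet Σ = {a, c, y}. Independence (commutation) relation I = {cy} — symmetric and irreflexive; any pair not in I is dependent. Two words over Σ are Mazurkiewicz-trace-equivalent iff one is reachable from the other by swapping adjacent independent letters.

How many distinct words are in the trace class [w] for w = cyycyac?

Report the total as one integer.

#0=c has no predecessor
#1=y has no predecessor
#2=y depends on [1:y]
#3=c depends on [0:c]
#4=y depends on [2:y]
#5=a depends on [3:c, 4:y]
#6=c depends on [5:a]
sources: [0:c, 1:y]
N(rest) = Σ N(rest − s) over sources s of rest; N(one piece) = 1:
  size 1 → [6]=1
  size 2 → [5,6]=1
  size 3 → [3,5,6]=1  [4,5,6]=1
  size 4 → [0,3,5,6]=1  [2,4,5,6]=1  [3,4,5,6]=2
  size 5 → [0,3,4,5,6]=3  [1,2,4,5,6]=1  [2,3,4,5,6]=3
  first=0(c) contributes 4
  first=1(y) contributes 6
|[w]| = 10

10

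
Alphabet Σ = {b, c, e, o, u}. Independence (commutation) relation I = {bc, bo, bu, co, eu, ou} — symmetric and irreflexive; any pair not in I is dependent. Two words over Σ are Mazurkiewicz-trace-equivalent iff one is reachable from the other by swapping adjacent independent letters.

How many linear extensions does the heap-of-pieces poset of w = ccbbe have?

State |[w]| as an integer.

#0=c has no predecessor
#1=c depends on [0:c]
#2=b has no predecessor
#3=b depends on [2:b]
#4=e depends on [1:c, 3:b]
sources: [0:c, 2:b]
N(rest) = Σ N(rest − s) over sources s of rest; N(one piece) = 1:
  size 1 → [4]=1
  size 2 → [1,4]=1  [3,4]=1
  size 3 → [0,1,4]=1  [1,3,4]=2  [2,3,4]=1
  first=0(c) contributes 3
  first=2(b) contributes 3
|[w]| = 6

6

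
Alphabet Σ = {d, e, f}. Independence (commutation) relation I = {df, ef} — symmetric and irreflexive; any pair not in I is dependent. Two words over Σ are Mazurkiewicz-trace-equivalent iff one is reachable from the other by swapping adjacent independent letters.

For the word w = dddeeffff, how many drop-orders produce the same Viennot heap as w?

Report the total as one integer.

126

#0=d has no predecessor
#1=d depends on [0:d]
#2=d depends on [1:d]
#3=e depends on [2:d]
#4=e depends on [3:e]
#5=f has no predecessor
#6=f depends on [5:f]
#7=f depends on [6:f]
#8=f depends on [7:f]
sources: [0:d, 5:f]
N(rest) = Σ N(rest − s) over sources s of rest; N(one piece) = 1:
  size 1 → [4]=1  [8]=1
  size 2 → [3,4]=1  [4,8]=2  [7,8]=1
  size 3 → [2,3,4]=1  [3,4,8]=3  [4,7,8]=3  [6,7,8]=1
  size 4 → [1,2,3,4]=1  [2,3,4,8]=4  [3,4,7,8]=6  [4,6,7,8]=4  [5,6,7,8]=1
  size 5 → [0,1,2,3,4]=1  [1,2,3,4,8]=5  [2,3,4,7,8]=10  [3,4,6,7,8]=10  [4,5,6,7,8]=5
  size 6 → [0,1,2,3,4,8]=6  [1,2,3,4,7,8]=15  [2,3,4,6,7,8]=20  [3,4,5,6,7,8]=15
  size 7 → [0,1,2,3,4,7,8]=21  [1,2,3,4,6,7,8]=35  [2,3,4,5,6,7,8]=35
  first=0(d) contributes 70
  first=5(f) contributes 56
|[w]| = 126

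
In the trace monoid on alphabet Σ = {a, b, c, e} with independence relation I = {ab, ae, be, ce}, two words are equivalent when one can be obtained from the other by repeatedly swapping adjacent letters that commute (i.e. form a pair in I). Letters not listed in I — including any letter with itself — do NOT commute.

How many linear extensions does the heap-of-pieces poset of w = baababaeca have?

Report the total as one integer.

350

#0=b has no predecessor
#1=a has no predecessor
#2=a depends on [1:a]
#3=b depends on [0:b]
#4=a depends on [2:a]
#5=b depends on [3:b]
#6=a depends on [4:a]
#7=e has no predecessor
#8=c depends on [5:b, 6:a]
#9=a depends on [8:c]
sources: [0:b, 1:a, 7:e]
N(rest) = Σ N(rest − s) over sources s of rest; N(one piece) = 1:
  size 1 → [7]=1  [9]=1
  size 2 → [7,9]=2  [8,9]=1
  size 3 → [5,8,9]=1  [6,8,9]=1  [7,8,9]=3
  size 4 → [3,5,8,9]=1  [4,6,8,9]=1  [5,6,8,9]=2  [5,7,8,9]=4  [6,7,8,9]=4
  size 5 → [0,3,5,8,9]=1  [2,4,6,8,9]=1  [3,5,6,8,9]=3  [3,5,7,8,9]=5  [4,5,6,8,9]=3  [4,6,7,8,9]=5  [5,6,7,8,9]=10
  size 6 → [0,3,5,6,8,9]=4  [0,3,5,7,8,9]=6  [1,2,4,6,8,9]=1  [2,4,5,6,8,9]=4  [2,4,6,7,8,9]=6  [3,4,5,6,8,9]=6  [3,5,6,7,8,9]=18  [4,5,6,7,8,9]=18
  size 7 → [0,3,4,5,6,8,9]=10  [0,3,5,6,7,8,9]=28  [1,2,4,5,6,8,9]=5  [1,2,4,6,7,8,9]=7  [2,3,4,5,6,8,9]=10  [2,4,5,6,7,8,9]=28  [3,4,5,6,7,8,9]=42
  size 8 → [0,2,3,4,5,6,8,9]=20  [0,3,4,5,6,7,8,9]=80  [1,2,3,4,5,6,8,9]=15  [1,2,4,5,6,7,8,9]=40  [2,3,4,5,6,7,8,9]=80
  first=0(b) contributes 135
  first=1(a) contributes 180
  first=7(e) contributes 35
|[w]| = 350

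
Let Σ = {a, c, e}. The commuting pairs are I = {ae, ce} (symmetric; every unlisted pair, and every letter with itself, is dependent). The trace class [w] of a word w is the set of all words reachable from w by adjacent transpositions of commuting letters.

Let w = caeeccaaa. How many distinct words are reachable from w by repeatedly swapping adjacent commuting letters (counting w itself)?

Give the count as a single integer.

#0=c has no predecessor
#1=a depends on [0:c]
#2=e has no predecessor
#3=e depends on [2:e]
#4=c depends on [1:a]
#5=c depends on [4:c]
#6=a depends on [5:c]
#7=a depends on [6:a]
#8=a depends on [7:a]
sources: [0:c, 2:e]
N(rest) = Σ N(rest − s) over sources s of rest; N(one piece) = 1:
  size 1 → [3]=1  [8]=1
  size 2 → [2,3]=1  [3,8]=2  [7,8]=1
  size 3 → [2,3,8]=3  [3,7,8]=3  [6,7,8]=1
  size 4 → [2,3,7,8]=6  [3,6,7,8]=4  [5,6,7,8]=1
  size 5 → [2,3,6,7,8]=10  [3,5,6,7,8]=5  [4,5,6,7,8]=1
  size 6 → [1,4,5,6,7,8]=1  [2,3,5,6,7,8]=15  [3,4,5,6,7,8]=6
  size 7 → [0,1,4,5,6,7,8]=1  [1,3,4,5,6,7,8]=7  [2,3,4,5,6,7,8]=21
  first=0(c) contributes 28
  first=2(e) contributes 8
|[w]| = 36

36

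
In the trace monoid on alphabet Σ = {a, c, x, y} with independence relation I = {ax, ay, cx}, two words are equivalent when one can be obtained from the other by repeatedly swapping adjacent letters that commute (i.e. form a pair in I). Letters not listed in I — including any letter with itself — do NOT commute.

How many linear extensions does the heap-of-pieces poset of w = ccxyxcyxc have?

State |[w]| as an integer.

12

0(c) covers ∅
1(c) covers 0:c
2(x) covers ∅
3(y) covers 1:c, 2:x
4(x) covers 3:y
5(c) covers 3:y
6(y) covers 4:x, 5:c
7(x) covers 6:y
8(c) covers 6:y
floor of heap: 0:c, 2:x
completions by unplaced set U, small U first (add the entries for U minus each lowest piece of U):
  |U|=1: {7}:1  {8}:1
  |U|=2: {7,8}:2
  |U|=3: {6,7,8}:2
  |U|=4: {4,6,7,8}:2  {5,6,7,8}:2
  |U|=5: {4,5,6,7,8}:4
  |U|=6: {3,4,5,6,7,8}:4
  |U|=7: {1,3,4,5,6,7,8}:4  {2,3,4,5,6,7,8}:4
  start at 0(c): 8
  start at 2(x): 4
sum over floor = 12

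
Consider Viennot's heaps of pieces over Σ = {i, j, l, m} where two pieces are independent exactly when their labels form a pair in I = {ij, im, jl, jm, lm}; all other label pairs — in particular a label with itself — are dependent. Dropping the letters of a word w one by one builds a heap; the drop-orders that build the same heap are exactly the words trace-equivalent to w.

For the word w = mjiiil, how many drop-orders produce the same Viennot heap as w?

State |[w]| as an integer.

30

0(m) covers ∅
1(j) covers ∅
2(i) covers ∅
3(i) covers 2:i
4(i) covers 3:i
5(l) covers 4:i
floor of heap: 0:m, 1:j, 2:i
completions by unplaced set U, small U first (add the entries for U minus each lowest piece of U):
  |U|=1: {0}:1  {1}:1  {5}:1
  |U|=2: {0,1}:2  {0,5}:2  {1,5}:2  {4,5}:1
  |U|=3: {0,1,5}:6  {0,4,5}:3  {1,4,5}:3  {3,4,5}:1
  |U|=4: {0,1,4,5}:12  {0,3,4,5}:4  {1,3,4,5}:4  {2,3,4,5}:1
  start at 0(m): 5
  start at 1(j): 5
  start at 2(i): 20
sum over floor = 30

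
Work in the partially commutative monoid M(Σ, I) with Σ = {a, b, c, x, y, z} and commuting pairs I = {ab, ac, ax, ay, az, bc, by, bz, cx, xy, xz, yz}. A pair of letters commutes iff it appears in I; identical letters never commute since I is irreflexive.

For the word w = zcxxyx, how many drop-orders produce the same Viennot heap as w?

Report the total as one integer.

drop 0:z onto floor
drop 1:c onto {0:z}
drop 2:x onto floor
drop 3:x onto {2:x}
drop 4:y onto {1:c}
drop 5:x onto {3:x}
ground layer = {0:z, 2:x}
drop-orders for the pieces not yet dropped (sum over which currently-grounded one goes next):
  1 to go: {4} 1  {5} 1
  2 to go: {1,4} 1  {3,5} 1  {4,5} 2
  3 to go: {0,1,4} 1  {1,4,5} 3  {2,3,5} 1  {3,4,5} 3
  4 to go: {0,1,4,5} 4  {1,3,4,5} 6  {2,3,4,5} 4
  if 0:z drops first: 10 orders
  if 2:x drops first: 10 orders
heap linearizations: 20

20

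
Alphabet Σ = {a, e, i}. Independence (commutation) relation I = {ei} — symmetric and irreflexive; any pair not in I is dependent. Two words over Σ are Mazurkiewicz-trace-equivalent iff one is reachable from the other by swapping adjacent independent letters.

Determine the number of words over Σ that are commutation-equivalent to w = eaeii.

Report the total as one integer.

0(e) covers ∅
1(a) covers 0:e
2(e) covers 1:a
3(i) covers 1:a
4(i) covers 3:i
floor of heap: 0:e
completions by unplaced set U, small U first (add the entries for U minus each lowest piece of U):
  |U|=1: {2}:1  {4}:1
  |U|=2: {2,4}:2  {3,4}:1
  |U|=3: {2,3,4}:3
  start at 0(e): 3

3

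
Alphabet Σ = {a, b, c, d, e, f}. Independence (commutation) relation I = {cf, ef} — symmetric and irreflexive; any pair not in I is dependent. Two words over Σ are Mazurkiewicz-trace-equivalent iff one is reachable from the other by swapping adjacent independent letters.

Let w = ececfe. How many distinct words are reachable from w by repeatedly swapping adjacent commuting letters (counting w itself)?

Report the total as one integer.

drop 0:e onto floor
drop 1:c onto {0:e}
drop 2:e onto {1:c}
drop 3:c onto {2:e}
drop 4:f onto floor
drop 5:e onto {3:c}
ground layer = {0:e, 4:f}
drop-orders for the pieces not yet dropped (sum over which currently-grounded one goes next):
  1 to go: {4} 1  {5} 1
  2 to go: {3,5} 1  {4,5} 2
  3 to go: {2,3,5} 1  {3,4,5} 3
  4 to go: {1,2,3,5} 1  {2,3,4,5} 4
  if 0:e drops first: 5 orders
  if 4:f drops first: 1 orders
heap linearizations: 6

6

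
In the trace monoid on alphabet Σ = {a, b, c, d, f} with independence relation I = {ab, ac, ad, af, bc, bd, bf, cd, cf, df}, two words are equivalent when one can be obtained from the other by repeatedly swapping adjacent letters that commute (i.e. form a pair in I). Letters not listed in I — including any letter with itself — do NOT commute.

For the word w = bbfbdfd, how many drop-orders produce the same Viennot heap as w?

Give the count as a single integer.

#0=b has no predecessor
#1=b depends on [0:b]
#2=f has no predecessor
#3=b depends on [1:b]
#4=d has no predecessor
#5=f depends on [2:f]
#6=d depends on [4:d]
sources: [0:b, 2:f, 4:d]
N(rest) = Σ N(rest − s) over sources s of rest; N(one piece) = 1:
  size 1 → [3]=1  [5]=1  [6]=1
  size 2 → [1,3]=1  [2,5]=1  [3,5]=2  [3,6]=2  [4,6]=1  [5,6]=2
  size 3 → [0,1,3]=1  [1,3,5]=3  [1,3,6]=3  [2,3,5]=3  [2,5,6]=3  [3,4,6]=3  [3,5,6]=6  [4,5,6]=3
  size 4 → [0,1,3,5]=4  [0,1,3,6]=4  [1,2,3,5]=6  [1,3,4,6]=6  [1,3,5,6]=12  [2,3,5,6]=12  [2,4,5,6]=6  [3,4,5,6]=12
  size 5 → [0,1,2,3,5]=10  [0,1,3,4,6]=10  [0,1,3,5,6]=20  [1,2,3,5,6]=30  [1,3,4,5,6]=30  [2,3,4,5,6]=30
  first=0(b) contributes 90
  first=2(f) contributes 60
  first=4(d) contributes 60
|[w]| = 210

210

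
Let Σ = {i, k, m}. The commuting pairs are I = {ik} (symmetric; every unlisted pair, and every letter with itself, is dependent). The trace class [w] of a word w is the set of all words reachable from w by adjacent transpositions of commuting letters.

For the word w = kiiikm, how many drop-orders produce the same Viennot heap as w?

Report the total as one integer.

10

piece 0:k — minimal
piece 1:i — minimal
piece 2:i rests on {1:i}
piece 3:i rests on {2:i}
piece 4:k rests on {0:k}
piece 5:m rests on {3:i, 4:k}
minimal pieces: {0:k, 1:i}
ways to finish when only these pieces remain (= sum over removing one remaining piece with nothing left below it):
  1 left: {5}→1
  2 left: {3,5}→1  {4,5}→1
  3 left: {0,4,5}→1  {2,3,5}→1  {3,4,5}→2
  4 left: {0,3,4,5}→3  {1,2,3,5}→1  {2,3,4,5}→3
  placing 0:k first → 4 extensions
  placing 1:i first → 6 extensions
total linear extensions = 10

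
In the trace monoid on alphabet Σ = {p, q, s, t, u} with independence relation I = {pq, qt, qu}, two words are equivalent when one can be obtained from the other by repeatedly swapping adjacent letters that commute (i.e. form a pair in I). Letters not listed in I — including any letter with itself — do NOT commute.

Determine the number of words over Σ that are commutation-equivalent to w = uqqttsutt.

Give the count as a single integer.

10

drop 0:u onto floor
drop 1:q onto floor
drop 2:q onto {1:q}
drop 3:t onto {0:u}
drop 4:t onto {3:t}
drop 5:s onto {2:q, 4:t}
drop 6:u onto {5:s}
drop 7:t onto {6:u}
drop 8:t onto {7:t}
ground layer = {0:u, 1:q}
drop-orders for the pieces not yet dropped (sum over which currently-grounded one goes next):
  1 to go: {8} 1
  2 to go: {7,8} 1
  3 to go: {6,7,8} 1
  4 to go: {5,6,7,8} 1
  5 to go: {2,5,6,7,8} 1  {4,5,6,7,8} 1
  6 to go: {1,2,5,6,7,8} 1  {2,4,5,6,7,8} 2  {3,4,5,6,7,8} 1
  7 to go: {0,3,4,5,6,7,8} 1  {1,2,4,5,6,7,8} 3  {2,3,4,5,6,7,8} 3
  if 0:u drops first: 6 orders
  if 1:q drops first: 4 orders
heap linearizations: 10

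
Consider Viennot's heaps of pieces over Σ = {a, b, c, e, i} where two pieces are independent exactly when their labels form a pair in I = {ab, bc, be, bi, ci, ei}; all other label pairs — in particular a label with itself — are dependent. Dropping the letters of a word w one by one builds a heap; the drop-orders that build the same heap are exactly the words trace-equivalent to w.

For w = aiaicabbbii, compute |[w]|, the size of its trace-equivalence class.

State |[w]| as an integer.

330

drop 0:a onto floor
drop 1:i onto {0:a}
drop 2:a onto {1:i}
drop 3:i onto {2:a}
drop 4:c onto {2:a}
drop 5:a onto {3:i, 4:c}
drop 6:b onto floor
drop 7:b onto {6:b}
drop 8:b onto {7:b}
drop 9:i onto {5:a}
drop 10:i onto {9:i}
ground layer = {0:a, 6:b}
drop-orders for the pieces not yet dropped (sum over which currently-grounded one goes next):
  1 to go: {8} 1  {10} 1
  2 to go: {7,8} 1  {8,10} 2  {9,10} 1
  3 to go: {5,9,10} 1  {6,7,8} 1  {7,8,10} 3  {8,9,10} 3
  4 to go: {3,5,9,10} 1  {4,5,9,10} 1  {5,8,9,10} 4  {6,7,8,10} 4  {7,8,9,10} 6
  5 to go: {3,4,5,9,10} 2  {3,5,8,9,10} 5  {4,5,8,9,10} 5  {5,7,8,9,10} 10  {6,7,8,9,10} 10
  6 to go: {2,3,4,5,9,10} 2  {3,4,5,8,9,10} 12  {3,5,7,8,9,10} 15  {4,5,7,8,9,10} 15  {5,6,7,8,9,10} 20
  7 to go: {1,2,3,4,5,9,10} 2  {2,3,4,5,8,9,10} 14  {3,4,5,7,8,9,10} 42  {3,5,6,7,8,9,10} 35  {4,5,6,7,8,9,10} 35
  8 to go: {0,1,2,3,4,5,9,10} 2  {1,2,3,4,5,8,9,10} 16  {2,3,4,5,7,8,9,10} 56  {3,4,5,6,7,8,9,10} 112
  9 to go: {0,1,2,3,4,5,8,9,10} 18  {1,2,3,4,5,7,8,9,10} 72  {2,3,4,5,6,7,8,9,10} 168
  if 0:a drops first: 240 orders
  if 6:b drops first: 90 orders
heap linearizations: 330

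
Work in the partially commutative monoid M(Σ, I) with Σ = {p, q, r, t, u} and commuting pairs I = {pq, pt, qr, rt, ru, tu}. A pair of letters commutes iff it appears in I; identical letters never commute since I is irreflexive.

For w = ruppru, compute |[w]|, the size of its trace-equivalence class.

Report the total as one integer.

4

piece 0:r — minimal
piece 1:u — minimal
piece 2:p rests on {0:r, 1:u}
piece 3:p rests on {2:p}
piece 4:r rests on {3:p}
piece 5:u rests on {3:p}
minimal pieces: {0:r, 1:u}
ways to finish when only these pieces remain (= sum over removing one remaining piece with nothing left below it):
  1 left: {4}→1  {5}→1
  2 left: {4,5}→2
  3 left: {3,4,5}→2
  4 left: {2,3,4,5}→2
  placing 0:r first → 2 extensions
  placing 1:u first → 2 extensions
total linear extensions = 4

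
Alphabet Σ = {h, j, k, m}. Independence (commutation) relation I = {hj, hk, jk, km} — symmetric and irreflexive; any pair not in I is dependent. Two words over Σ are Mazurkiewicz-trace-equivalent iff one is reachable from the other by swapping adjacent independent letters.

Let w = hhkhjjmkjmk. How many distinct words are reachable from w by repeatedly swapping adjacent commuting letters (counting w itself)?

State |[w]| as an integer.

#0=h has no predecessor
#1=h depends on [0:h]
#2=k has no predecessor
#3=h depends on [1:h]
#4=j has no predecessor
#5=j depends on [4:j]
#6=m depends on [3:h, 5:j]
#7=k depends on [2:k]
#8=j depends on [6:m]
#9=m depends on [8:j]
#10=k depends on [7:k]
sources: [0:h, 2:k, 4:j]
N(rest) = Σ N(rest − s) over sources s of rest; N(one piece) = 1:
  size 1 → [9]=1  [10]=1
  size 2 → [7,10]=1  [8,9]=1  [9,10]=2
  size 3 → [2,7,10]=1  [6,8,9]=1  [7,9,10]=3  [8,9,10]=3
  size 4 → [2,7,9,10]=4  [3,6,8,9]=1  [5,6,8,9]=1  [6,8,9,10]=4  [7,8,9,10]=6
  size 5 → [1,3,6,8,9]=1  [2,7,8,9,10]=10  [3,5,6,8,9]=2  [3,6,8,9,10]=5  [4,5,6,8,9]=1  [5,6,8,9,10]=5  [6,7,8,9,10]=10
  size 6 → [0,1,3,6,8,9]=1  [1,3,5,6,8,9]=3  [1,3,6,8,9,10]=6  [2,6,7,8,9,10]=20  [3,4,5,6,8,9]=3  [3,5,6,8,9,10]=12  [3,6,7,8,9,10]=15  [4,5,6,8,9,10]=6  [5,6,7,8,9,10]=15
  size 7 → [0,1,3,5,6,8,9]=4  [0,1,3,6,8,9,10]=7  [1,3,4,5,6,8,9]=6  [1,3,5,6,8,9,10]=21  [1,3,6,7,8,9,10]=21  [2,3,6,7,8,9,10]=35  [2,5,6,7,8,9,10]=35  [3,4,5,6,8,9,10]=21  [3,5,6,7,8,9,10]=42  [4,5,6,7,8,9,10]=21
  size 8 → [0,1,3,4,5,6,8,9]=10  [0,1,3,5,6,8,9,10]=32  [0,1,3,6,7,8,9,10]=28  [1,2,3,6,7,8,9,10]=56  [1,3,4,5,6,8,9,10]=48  [1,3,5,6,7,8,9,10]=84  [2,3,5,6,7,8,9,10]=112  [2,4,5,6,7,8,9,10]=56  [3,4,5,6,7,8,9,10]=84
  size 9 → [0,1,2,3,6,7,8,9,10]=84  [0,1,3,4,5,6,8,9,10]=90  [0,1,3,5,6,7,8,9,10]=144  [1,2,3,5,6,7,8,9,10]=252  [1,3,4,5,6,7,8,9,10]=216  [2,3,4,5,6,7,8,9,10]=252
  first=0(h) contributes 720
  first=2(k) contributes 450
  first=4(j) contributes 480
|[w]| = 1650

1650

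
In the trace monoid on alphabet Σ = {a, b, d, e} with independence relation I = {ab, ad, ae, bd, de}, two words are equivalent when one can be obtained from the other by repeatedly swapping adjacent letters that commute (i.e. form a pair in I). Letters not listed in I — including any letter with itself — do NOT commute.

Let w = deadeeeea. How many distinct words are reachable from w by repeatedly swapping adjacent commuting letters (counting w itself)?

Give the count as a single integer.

#0=d has no predecessor
#1=e has no predecessor
#2=a has no predecessor
#3=d depends on [0:d]
#4=e depends on [1:e]
#5=e depends on [4:e]
#6=e depends on [5:e]
#7=e depends on [6:e]
#8=a depends on [2:a]
sources: [0:d, 1:e, 2:a]
N(rest) = Σ N(rest − s) over sources s of rest; N(one piece) = 1:
  size 1 → [3]=1  [7]=1  [8]=1
  size 2 → [0,3]=1  [2,8]=1  [3,7]=2  [3,8]=2  [6,7]=1  [7,8]=2
  size 3 → [0,3,7]=3  [0,3,8]=3  [2,3,8]=3  [2,7,8]=3  [3,6,7]=3  [3,7,8]=6  [5,6,7]=1  [6,7,8]=3
  size 4 → [0,2,3,8]=6  [0,3,6,7]=6  [0,3,7,8]=12  [2,3,7,8]=12  [2,6,7,8]=6  [3,5,6,7]=4  [3,6,7,8]=12  [4,5,6,7]=1  [5,6,7,8]=4
  size 5 → [0,2,3,7,8]=30  [0,3,5,6,7]=10  [0,3,6,7,8]=30  [1,4,5,6,7]=1  [2,3,6,7,8]=30  [2,5,6,7,8]=10  [3,4,5,6,7]=5  [3,5,6,7,8]=20  [4,5,6,7,8]=5
  size 6 → [0,2,3,6,7,8]=90  [0,3,4,5,6,7]=15  [0,3,5,6,7,8]=60  [1,3,4,5,6,7]=6  [1,4,5,6,7,8]=6  [2,3,5,6,7,8]=60  [2,4,5,6,7,8]=15  [3,4,5,6,7,8]=30
  size 7 → [0,1,3,4,5,6,7]=21  [0,2,3,5,6,7,8]=210  [0,3,4,5,6,7,8]=105  [1,2,4,5,6,7,8]=21  [1,3,4,5,6,7,8]=42  [2,3,4,5,6,7,8]=105
  first=0(d) contributes 168
  first=1(e) contributes 420
  first=2(a) contributes 168
|[w]| = 756

756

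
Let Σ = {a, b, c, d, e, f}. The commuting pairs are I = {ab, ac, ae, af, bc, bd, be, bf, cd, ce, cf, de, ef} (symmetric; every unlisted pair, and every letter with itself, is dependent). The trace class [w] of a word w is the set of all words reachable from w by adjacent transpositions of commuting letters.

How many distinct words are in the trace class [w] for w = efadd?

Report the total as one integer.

10

0(e) covers ∅
1(f) covers ∅
2(a) covers ∅
3(d) covers 1:f, 2:a
4(d) covers 3:d
floor of heap: 0:e, 1:f, 2:a
completions by unplaced set U, small U first (add the entries for U minus each lowest piece of U):
  |U|=1: {0}:1  {4}:1
  |U|=2: {0,4}:2  {3,4}:1
  |U|=3: {0,3,4}:3  {1,3,4}:1  {2,3,4}:1
  start at 0(e): 2
  start at 1(f): 4
  start at 2(a): 4
sum over floor = 10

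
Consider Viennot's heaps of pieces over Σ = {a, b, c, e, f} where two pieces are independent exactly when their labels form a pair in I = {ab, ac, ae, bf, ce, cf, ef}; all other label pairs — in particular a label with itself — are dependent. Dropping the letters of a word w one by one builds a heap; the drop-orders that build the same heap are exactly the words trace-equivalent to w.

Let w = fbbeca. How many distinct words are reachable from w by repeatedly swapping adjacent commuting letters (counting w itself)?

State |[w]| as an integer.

piece 0:f — minimal
piece 1:b — minimal
piece 2:b rests on {1:b}
piece 3:e rests on {2:b}
piece 4:c rests on {2:b}
piece 5:a rests on {0:f}
minimal pieces: {0:f, 1:b}
ways to finish when only these pieces remain (= sum over removing one remaining piece with nothing left below it):
  1 left: {3}→1  {4}→1  {5}→1
  2 left: {0,5}→1  {3,4}→2  {3,5}→2  {4,5}→2
  3 left: {0,3,5}→3  {0,4,5}→3  {2,3,4}→2  {3,4,5}→6
  4 left: {0,3,4,5}→12  {1,2,3,4}→2  {2,3,4,5}→8
  placing 0:f first → 10 extensions
  placing 1:b first → 20 extensions
total linear extensions = 30

30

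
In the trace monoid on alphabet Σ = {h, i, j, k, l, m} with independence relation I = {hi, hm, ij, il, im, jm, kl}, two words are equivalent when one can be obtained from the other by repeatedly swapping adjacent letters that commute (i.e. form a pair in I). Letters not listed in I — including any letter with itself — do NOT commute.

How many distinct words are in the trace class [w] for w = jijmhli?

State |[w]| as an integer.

#0=j has no predecessor
#1=i has no predecessor
#2=j depends on [0:j]
#3=m has no predecessor
#4=h depends on [2:j]
#5=l depends on [3:m, 4:h]
#6=i depends on [1:i]
sources: [0:j, 1:i, 3:m]
N(rest) = Σ N(rest − s) over sources s of rest; N(one piece) = 1:
  size 1 → [5]=1  [6]=1
  size 2 → [1,6]=1  [3,5]=1  [4,5]=1  [5,6]=2
  size 3 → [1,5,6]=3  [2,4,5]=1  [3,4,5]=2  [3,5,6]=3  [4,5,6]=3
  size 4 → [0,2,4,5]=1  [1,3,5,6]=6  [1,4,5,6]=6  [2,3,4,5]=3  [2,4,5,6]=4  [3,4,5,6]=8
  size 5 → [0,2,3,4,5]=4  [0,2,4,5,6]=5  [1,2,4,5,6]=10  [1,3,4,5,6]=20  [2,3,4,5,6]=15
  first=0(j) contributes 45
  first=1(i) contributes 24
  first=3(m) contributes 15
|[w]| = 84

84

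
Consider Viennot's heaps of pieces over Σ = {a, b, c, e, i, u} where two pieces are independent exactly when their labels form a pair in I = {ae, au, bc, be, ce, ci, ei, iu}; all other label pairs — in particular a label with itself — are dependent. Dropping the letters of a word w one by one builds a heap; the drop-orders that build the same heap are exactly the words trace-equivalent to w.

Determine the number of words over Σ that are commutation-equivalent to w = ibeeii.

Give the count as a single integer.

15

drop 0:i onto floor
drop 1:b onto {0:i}
drop 2:e onto floor
drop 3:e onto {2:e}
drop 4:i onto {1:b}
drop 5:i onto {4:i}
ground layer = {0:i, 2:e}
drop-orders for the pieces not yet dropped (sum over which currently-grounded one goes next):
  1 to go: {3} 1  {5} 1
  2 to go: {2,3} 1  {3,5} 2  {4,5} 1
  3 to go: {1,4,5} 1  {2,3,5} 3  {3,4,5} 3
  4 to go: {0,1,4,5} 1  {1,3,4,5} 4  {2,3,4,5} 6
  if 0:i drops first: 10 orders
  if 2:e drops first: 5 orders
heap linearizations: 15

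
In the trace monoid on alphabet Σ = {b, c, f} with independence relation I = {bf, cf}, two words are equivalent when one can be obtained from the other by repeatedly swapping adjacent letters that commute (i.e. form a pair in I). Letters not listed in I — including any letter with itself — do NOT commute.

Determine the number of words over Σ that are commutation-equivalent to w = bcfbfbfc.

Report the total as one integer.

56

piece 0:b — minimal
piece 1:c rests on {0:b}
piece 2:f — minimal
piece 3:b rests on {1:c}
piece 4:f rests on {2:f}
piece 5:b rests on {3:b}
piece 6:f rests on {4:f}
piece 7:c rests on {5:b}
minimal pieces: {0:b, 2:f}
ways to finish when only these pieces remain (= sum over removing one remaining piece with nothing left below it):
  1 left: {6}→1  {7}→1
  2 left: {4,6}→1  {5,7}→1  {6,7}→2
  3 left: {2,4,6}→1  {3,5,7}→1  {4,6,7}→3  {5,6,7}→3
  4 left: {1,3,5,7}→1  {2,4,6,7}→4  {3,5,6,7}→4  {4,5,6,7}→6
  5 left: {0,1,3,5,7}→1  {1,3,5,6,7}→5  {2,4,5,6,7}→10  {3,4,5,6,7}→10
  6 left: {0,1,3,5,6,7}→6  {1,3,4,5,6,7}→15  {2,3,4,5,6,7}→20
  placing 0:b first → 35 extensions
  placing 2:f first → 21 extensions
total linear extensions = 56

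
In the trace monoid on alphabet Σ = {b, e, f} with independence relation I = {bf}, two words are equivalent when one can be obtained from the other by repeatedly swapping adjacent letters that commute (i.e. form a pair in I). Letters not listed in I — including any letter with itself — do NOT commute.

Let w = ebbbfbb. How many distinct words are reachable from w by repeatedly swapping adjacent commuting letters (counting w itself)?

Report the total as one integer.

0(e) covers ∅
1(b) covers 0:e
2(b) covers 1:b
3(b) covers 2:b
4(f) covers 0:e
5(b) covers 3:b
6(b) covers 5:b
floor of heap: 0:e
completions by unplaced set U, small U first (add the entries for U minus each lowest piece of U):
  |U|=1: {4}:1  {6}:1
  |U|=2: {4,6}:2  {5,6}:1
  |U|=3: {3,5,6}:1  {4,5,6}:3
  |U|=4: {2,3,5,6}:1  {3,4,5,6}:4
  |U|=5: {1,2,3,5,6}:1  {2,3,4,5,6}:5
  start at 0(e): 6

6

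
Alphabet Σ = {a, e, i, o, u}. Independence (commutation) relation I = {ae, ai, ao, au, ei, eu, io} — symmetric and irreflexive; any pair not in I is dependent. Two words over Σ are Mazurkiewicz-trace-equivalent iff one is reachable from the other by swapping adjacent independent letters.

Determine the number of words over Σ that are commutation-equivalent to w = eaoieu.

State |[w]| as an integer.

42

#0=e has no predecessor
#1=a has no predecessor
#2=o depends on [0:e]
#3=i has no predecessor
#4=e depends on [2:o]
#5=u depends on [2:o, 3:i]
sources: [0:e, 1:a, 3:i]
N(rest) = Σ N(rest − s) over sources s of rest; N(one piece) = 1:
  size 1 → [1]=1  [4]=1  [5]=1
  size 2 → [1,4]=2  [1,5]=2  [3,5]=1  [4,5]=2
  size 3 → [1,3,5]=3  [1,4,5]=6  [2,4,5]=2  [3,4,5]=3
  size 4 → [0,2,4,5]=2  [1,2,4,5]=8  [1,3,4,5]=12  [2,3,4,5]=5
  first=0(e) contributes 25
  first=1(a) contributes 7
  first=3(i) contributes 10
|[w]| = 42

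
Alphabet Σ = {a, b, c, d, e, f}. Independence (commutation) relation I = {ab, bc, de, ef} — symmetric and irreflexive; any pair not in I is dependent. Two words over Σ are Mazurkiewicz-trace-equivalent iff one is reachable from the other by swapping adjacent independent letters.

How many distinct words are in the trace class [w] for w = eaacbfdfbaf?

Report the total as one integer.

piece 0:e — minimal
piece 1:a rests on {0:e}
piece 2:a rests on {1:a}
piece 3:c rests on {2:a}
piece 4:b rests on {0:e}
piece 5:f rests on {3:c, 4:b}
piece 6:d rests on {5:f}
piece 7:f rests on {6:d}
piece 8:b rests on {7:f}
piece 9:a rests on {7:f}
piece 10:f rests on {8:b, 9:a}
minimal pieces: {0:e}
ways to finish when only these pieces remain (= sum over removing one remaining piece with nothing left below it):
  1 left: {10}→1
  2 left: {8,10}→1  {9,10}→1
  3 left: {8,9,10}→2
  4 left: {7,8,9,10}→2
  5 left: {6,7,8,9,10}→2
  6 left: {5,6,7,8,9,10}→2
  7 left: {3,5,6,7,8,9,10}→2  {4,5,6,7,8,9,10}→2
  8 left: {2,3,5,6,7,8,9,10}→2  {3,4,5,6,7,8,9,10}→4
  9 left: {1,2,3,5,6,7,8,9,10}→2  {2,3,4,5,6,7,8,9,10}→6
  placing 0:e first → 8 extensions

8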